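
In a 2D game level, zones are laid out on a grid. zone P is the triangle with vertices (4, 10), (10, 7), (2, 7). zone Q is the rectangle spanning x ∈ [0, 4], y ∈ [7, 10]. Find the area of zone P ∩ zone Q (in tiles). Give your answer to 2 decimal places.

3.00

The intersection is the polygon with vertices (2,7), (4,10), (4,7).
By the shoelace formula its area is 3.00.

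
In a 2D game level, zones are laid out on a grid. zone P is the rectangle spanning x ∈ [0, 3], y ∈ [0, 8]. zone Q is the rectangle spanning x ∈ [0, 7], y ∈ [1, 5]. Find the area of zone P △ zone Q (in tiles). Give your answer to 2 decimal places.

|zone P∩zone Q|: x∈[0,3], y∈[1,5] → 3·4 = 12.
|zone P △ zone Q| = |zone P| + |zone Q| − 2·|zone P∩zone Q| = 24 + 28 − 24 = 28.00.

28.00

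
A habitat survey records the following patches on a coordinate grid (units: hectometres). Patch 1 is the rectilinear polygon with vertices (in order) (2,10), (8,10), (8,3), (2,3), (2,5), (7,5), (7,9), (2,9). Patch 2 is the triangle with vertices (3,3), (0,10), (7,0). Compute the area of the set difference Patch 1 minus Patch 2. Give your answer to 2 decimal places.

|Patch 1| = 22, |Patch 1∩Patch 2| = 3.2571.
|Patch 1 ∖ Patch 2| = |Patch 1| − |Patch 1∩Patch 2| = 22 − 3.2571 = 18.74.

18.74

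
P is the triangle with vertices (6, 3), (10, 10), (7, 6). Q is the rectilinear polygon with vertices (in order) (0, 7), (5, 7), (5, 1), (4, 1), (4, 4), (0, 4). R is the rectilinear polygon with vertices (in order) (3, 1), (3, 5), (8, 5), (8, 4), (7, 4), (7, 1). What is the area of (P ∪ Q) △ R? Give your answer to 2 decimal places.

|P ∪ Q| = 20.5.
|(P ∪ Q) ∩ R| = 5.4762.
|(P ∪ Q) △ R| = 20.5 + 17 − 10.9524 = 26.55.

26.55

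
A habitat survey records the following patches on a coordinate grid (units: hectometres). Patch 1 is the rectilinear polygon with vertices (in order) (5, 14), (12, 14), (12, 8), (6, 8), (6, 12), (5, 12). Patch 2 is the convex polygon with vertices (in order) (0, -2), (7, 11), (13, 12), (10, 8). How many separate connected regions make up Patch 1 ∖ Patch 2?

Patch 1 ∖ Patch 2 splits into 2 disjoint pieces (area 18.8452, area 2.6667).

2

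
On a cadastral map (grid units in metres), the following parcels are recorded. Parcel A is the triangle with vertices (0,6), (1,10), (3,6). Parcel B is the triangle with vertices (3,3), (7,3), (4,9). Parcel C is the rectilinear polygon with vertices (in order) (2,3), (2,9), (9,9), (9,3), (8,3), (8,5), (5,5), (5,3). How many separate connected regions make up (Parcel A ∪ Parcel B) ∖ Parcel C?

2

(Parcel A ∪ Parcel B) ∖ Parcel C splits into 2 disjoint pieces (area 5, area 3).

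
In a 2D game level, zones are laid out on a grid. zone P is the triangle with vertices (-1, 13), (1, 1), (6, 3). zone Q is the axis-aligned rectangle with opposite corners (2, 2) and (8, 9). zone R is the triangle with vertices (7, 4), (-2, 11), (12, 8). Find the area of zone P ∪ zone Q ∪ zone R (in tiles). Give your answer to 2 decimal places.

By inclusion–exclusion:
Individual areas: |zone P| = 32, |zone Q| = 42, |zone R| = 35.5.
|zone P∩zone Q| = 14.1786.
|zone P∩zone R| = 3.5942.
|zone Q∩zone R| = 19.8302.
|zone P∩zone Q∩zone R| = 0.5234.
|zone P ∪ zone Q ∪ zone R| = 109.5 − 37.603 + 0.5234 = 72.42.

72.42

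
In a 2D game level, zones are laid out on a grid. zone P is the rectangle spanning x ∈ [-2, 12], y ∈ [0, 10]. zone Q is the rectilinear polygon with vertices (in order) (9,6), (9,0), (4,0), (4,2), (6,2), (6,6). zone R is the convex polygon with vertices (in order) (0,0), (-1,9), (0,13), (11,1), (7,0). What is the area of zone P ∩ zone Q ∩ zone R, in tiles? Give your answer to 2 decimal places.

17.86

The intersection is the polygon with vertices (4,2), (6,2), (6,6), (6.417,6), (9,3.182), (9,0.5), (7,0), (4,0).
By the shoelace formula its area is 17.86.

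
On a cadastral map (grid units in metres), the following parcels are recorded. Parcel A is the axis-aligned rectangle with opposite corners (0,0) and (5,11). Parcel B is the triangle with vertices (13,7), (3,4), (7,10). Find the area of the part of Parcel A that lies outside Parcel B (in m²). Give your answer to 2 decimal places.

|Parcel A| = 55, |Parcel A∩Parcel B| = 2.4.
|Parcel A ∖ Parcel B| = |Parcel A| − |Parcel A∩Parcel B| = 55 − 2.4 = 52.60.

52.60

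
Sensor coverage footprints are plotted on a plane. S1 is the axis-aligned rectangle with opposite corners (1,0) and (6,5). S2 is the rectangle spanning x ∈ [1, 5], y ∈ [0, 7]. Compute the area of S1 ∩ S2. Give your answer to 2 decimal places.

|S1∩S2|: x∈[1,5], y∈[0,5] → 4·5 = 20.

20.00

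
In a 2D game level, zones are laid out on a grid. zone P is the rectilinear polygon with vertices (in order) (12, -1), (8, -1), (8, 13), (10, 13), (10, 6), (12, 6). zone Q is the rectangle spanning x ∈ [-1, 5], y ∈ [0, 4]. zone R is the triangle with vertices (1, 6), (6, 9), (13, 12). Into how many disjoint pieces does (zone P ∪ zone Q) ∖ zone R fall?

(zone P ∪ zone Q) ∖ zone R splits into 3 disjoint pieces (area 36, area 5.4286, area 24).

3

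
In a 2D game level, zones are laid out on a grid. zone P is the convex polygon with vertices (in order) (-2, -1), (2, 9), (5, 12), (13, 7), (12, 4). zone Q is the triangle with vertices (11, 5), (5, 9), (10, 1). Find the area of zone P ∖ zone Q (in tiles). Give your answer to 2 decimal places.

|zone P| = 97, |zone P∩zone Q| = 11.9482.
|zone P ∖ zone Q| = |zone P| − |zone P∩zone Q| = 97 − 11.9482 = 85.05.

85.05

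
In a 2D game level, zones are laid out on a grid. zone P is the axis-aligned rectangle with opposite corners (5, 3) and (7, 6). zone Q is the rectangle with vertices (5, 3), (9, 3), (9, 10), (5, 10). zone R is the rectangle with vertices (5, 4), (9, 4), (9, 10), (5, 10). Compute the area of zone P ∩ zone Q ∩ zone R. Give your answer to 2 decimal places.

4.00

The intersection is the polygon with vertices (7,4), (5,4), (5,6), (7,6).
By the shoelace formula its area is 4.00.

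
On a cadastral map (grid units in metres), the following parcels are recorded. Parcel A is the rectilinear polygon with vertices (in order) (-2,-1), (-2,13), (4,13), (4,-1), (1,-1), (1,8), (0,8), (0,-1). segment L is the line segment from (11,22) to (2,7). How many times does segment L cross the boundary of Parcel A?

The segment meets the boundary at (4,10.333).

1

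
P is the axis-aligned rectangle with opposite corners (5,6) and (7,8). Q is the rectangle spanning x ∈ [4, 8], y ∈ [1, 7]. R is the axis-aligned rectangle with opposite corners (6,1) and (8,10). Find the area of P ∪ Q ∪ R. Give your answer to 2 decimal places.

31.00

By inclusion–exclusion:
Individual areas: |P| = 4, |Q| = 24, |R| = 18.
|P∩Q|: x∈[5,7], y∈[6,7] → 2·1 = 2.
|P∩R|: x∈[6,7], y∈[6,8] → 1·2 = 2.
|Q∩R|: x∈[6,8], y∈[1,7] → 2·6 = 12.
|P∩Q∩R| = 1.
|P ∪ Q ∪ R| = 46 − 16 + 1 = 31.00.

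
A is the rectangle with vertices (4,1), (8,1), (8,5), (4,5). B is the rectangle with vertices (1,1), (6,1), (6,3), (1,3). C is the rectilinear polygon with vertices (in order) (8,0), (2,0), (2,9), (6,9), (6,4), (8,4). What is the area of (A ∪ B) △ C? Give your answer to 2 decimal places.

|A ∪ B| = 22.
|(A ∪ B) ∩ C| = 18.
|(A ∪ B) △ C| = 22 + 44 − 36 = 30.00.

30.00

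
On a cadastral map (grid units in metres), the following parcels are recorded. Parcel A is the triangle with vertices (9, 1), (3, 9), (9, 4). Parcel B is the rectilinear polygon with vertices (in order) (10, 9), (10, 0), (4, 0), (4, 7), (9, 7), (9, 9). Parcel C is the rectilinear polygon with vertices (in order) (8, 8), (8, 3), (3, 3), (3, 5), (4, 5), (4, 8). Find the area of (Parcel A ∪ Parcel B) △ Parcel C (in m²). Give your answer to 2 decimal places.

|Parcel A ∪ Parcel B| = 44.9.
|(Parcel A ∪ Parcel B) ∩ Parcel C| = 16.6333.
|(Parcel A ∪ Parcel B) △ Parcel C| = 44.9 + 22 − 33.2667 = 33.63.

33.63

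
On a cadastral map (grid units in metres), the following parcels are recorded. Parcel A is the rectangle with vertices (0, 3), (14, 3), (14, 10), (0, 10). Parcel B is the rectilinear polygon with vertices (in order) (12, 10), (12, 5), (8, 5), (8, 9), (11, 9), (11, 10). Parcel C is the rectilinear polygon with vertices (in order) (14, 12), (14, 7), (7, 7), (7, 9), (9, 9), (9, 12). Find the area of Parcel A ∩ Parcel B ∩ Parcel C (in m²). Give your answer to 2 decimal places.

9.00

The intersection is the polygon with vertices (12,7), (8,7), (8,9), (9,9), (11,9), (11,10), (12,10).
By the shoelace formula its area is 9.00.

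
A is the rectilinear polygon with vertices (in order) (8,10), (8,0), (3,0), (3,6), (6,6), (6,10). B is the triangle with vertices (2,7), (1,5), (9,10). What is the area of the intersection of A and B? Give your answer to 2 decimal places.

0.79

The intersection is the polygon with vertices (8,9.375), (6,8.125), (6,8.714), (8,9.571).
By the shoelace formula its area is 0.79.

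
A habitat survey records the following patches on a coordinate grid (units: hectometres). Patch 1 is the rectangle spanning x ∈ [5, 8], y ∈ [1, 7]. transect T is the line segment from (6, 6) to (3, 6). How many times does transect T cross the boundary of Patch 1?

The segment meets the boundary at (5,6).

1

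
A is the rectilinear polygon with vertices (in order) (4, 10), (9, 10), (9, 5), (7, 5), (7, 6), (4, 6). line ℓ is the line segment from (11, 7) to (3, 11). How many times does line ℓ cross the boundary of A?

The segment meets the boundary at (5,10), (9,8).

2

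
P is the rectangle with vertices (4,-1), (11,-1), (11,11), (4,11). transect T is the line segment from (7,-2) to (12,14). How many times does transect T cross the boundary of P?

2

The segment meets the boundary at (11,10.8), (7.312,-1).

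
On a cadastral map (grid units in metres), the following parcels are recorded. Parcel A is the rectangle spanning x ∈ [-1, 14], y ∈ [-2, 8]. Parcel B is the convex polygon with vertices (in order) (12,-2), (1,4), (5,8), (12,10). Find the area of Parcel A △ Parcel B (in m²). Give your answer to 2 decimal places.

|Parcel A| = 150, |Parcel B| = 76, |Parcel A∩Parcel B| = 69.
|Parcel A △ Parcel B| = |Parcel A| + |Parcel B| − 2·|Parcel A∩Parcel B| = 150 + 76 − 138 = 88.00.

88.00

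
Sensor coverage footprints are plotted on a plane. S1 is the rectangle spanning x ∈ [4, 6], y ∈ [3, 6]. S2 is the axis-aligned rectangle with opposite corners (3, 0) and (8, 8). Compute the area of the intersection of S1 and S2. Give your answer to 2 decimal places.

6.00

|S1∩S2|: x∈[4,6], y∈[3,6] → 2·3 = 6.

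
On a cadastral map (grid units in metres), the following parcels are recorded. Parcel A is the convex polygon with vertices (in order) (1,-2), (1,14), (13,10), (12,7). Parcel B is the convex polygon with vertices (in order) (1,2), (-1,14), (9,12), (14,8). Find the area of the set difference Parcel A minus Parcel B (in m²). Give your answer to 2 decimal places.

24.38

|Parcel A| = 108, |Parcel A∩Parcel B| = 83.6224.
|Parcel A ∖ Parcel B| = |Parcel A| − |Parcel A∩Parcel B| = 108 − 83.6224 = 24.38.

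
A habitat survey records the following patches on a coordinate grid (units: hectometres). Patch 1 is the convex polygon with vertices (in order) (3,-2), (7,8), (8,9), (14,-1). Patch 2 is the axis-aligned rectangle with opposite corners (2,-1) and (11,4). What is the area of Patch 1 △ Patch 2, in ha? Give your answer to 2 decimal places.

|Patch 1| = 61, |Patch 2| = 45, |Patch 1∩Patch 2| = 33.
|Patch 1 △ Patch 2| = |Patch 1| + |Patch 2| − 2·|Patch 1∩Patch 2| = 61 + 45 − 66 = 40.00.

40.00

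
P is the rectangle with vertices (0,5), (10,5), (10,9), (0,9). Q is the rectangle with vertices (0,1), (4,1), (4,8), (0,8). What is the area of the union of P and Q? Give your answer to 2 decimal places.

By inclusion–exclusion:
Individual areas: |P| = 40, |Q| = 28.
|P∩Q|: x∈[0,4], y∈[5,8] → 4·3 = 12.
|P ∪ Q| = 68 − 12 = 56.00.

56.00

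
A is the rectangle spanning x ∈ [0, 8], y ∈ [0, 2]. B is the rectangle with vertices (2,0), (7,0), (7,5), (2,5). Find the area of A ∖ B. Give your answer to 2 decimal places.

|A∩B|: x∈[2,7], y∈[0,2] → 5·2 = 10.
|A| = 16.
|A ∖ B| = |A| − |A∩B| = 16 − 10 = 6.00.

6.00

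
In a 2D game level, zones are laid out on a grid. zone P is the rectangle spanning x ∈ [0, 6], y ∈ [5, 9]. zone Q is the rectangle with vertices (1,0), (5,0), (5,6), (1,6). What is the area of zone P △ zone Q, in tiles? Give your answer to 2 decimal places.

|zone P∩zone Q|: x∈[1,5], y∈[5,6] → 4·1 = 4.
|zone P △ zone Q| = |zone P| + |zone Q| − 2·|zone P∩zone Q| = 24 + 24 − 8 = 40.00.

40.00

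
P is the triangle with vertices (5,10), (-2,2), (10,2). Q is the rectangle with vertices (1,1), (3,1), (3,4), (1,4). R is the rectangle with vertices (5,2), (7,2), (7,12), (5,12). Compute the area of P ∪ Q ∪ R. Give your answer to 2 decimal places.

57.20

By inclusion–exclusion:
Individual areas: |P| = 48, |Q| = 6, |R| = 20.
|P∩Q| = 4.
|P∩R| = 12.8.
|Q∩R| = 0 (no overlap).
|P∩Q∩R| = 0.
|P ∪ Q ∪ R| = 74 − 16.8 + 0 = 57.20.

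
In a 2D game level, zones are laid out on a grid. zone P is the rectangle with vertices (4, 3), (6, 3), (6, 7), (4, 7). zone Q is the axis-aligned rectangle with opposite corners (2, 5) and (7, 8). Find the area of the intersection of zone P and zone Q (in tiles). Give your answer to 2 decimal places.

|zone P∩zone Q|: x∈[4,6], y∈[5,7] → 2·2 = 4.

4.00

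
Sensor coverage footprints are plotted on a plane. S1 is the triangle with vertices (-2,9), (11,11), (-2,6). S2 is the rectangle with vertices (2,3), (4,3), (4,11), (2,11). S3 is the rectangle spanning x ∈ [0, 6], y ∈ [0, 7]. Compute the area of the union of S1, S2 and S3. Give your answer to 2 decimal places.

By inclusion–exclusion:
Individual areas: |S1| = 19.5, |S2| = 16, |S3| = 42.
|S1∩S2| = 3.6923.
|S1∩S3| = 0.0692.
|S2∩S3|: x∈[2,4], y∈[3,7] → 2·4 = 8.
|S1∩S2∩S3| = 0.
|S1 ∪ S2 ∪ S3| = 77.5 − 11.7615 + 0 = 65.74.

65.74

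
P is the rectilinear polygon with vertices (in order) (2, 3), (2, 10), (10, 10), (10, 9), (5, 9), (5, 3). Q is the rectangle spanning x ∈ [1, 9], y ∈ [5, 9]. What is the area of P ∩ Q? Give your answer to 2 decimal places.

12.00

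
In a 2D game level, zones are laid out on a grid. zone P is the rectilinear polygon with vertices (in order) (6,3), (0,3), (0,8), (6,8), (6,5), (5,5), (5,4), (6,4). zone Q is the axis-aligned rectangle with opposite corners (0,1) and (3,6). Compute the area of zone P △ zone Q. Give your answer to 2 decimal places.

26.00

|zone P| = 29, |zone Q| = 15, |zone P∩zone Q| = 9.
|zone P △ zone Q| = |zone P| + |zone Q| − 2·|zone P∩zone Q| = 29 + 15 − 18 = 26.00.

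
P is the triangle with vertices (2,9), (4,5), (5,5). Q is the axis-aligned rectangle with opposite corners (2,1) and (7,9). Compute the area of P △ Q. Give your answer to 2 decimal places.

38.00

|P| = 2, |Q| = 40, |P∩Q| = 2.
|P △ Q| = |P| + |Q| − 2·|P∩Q| = 2 + 40 − 4 = 38.00.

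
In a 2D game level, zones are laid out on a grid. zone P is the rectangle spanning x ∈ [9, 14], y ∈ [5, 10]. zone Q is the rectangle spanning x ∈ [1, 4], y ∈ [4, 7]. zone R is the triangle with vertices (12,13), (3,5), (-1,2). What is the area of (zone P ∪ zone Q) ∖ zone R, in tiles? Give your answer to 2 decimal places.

|zone P ∪ zone Q| = 34.
|(zone P ∪ zone Q) ∩ zone R| = 0.8294.
|(zone P ∪ zone Q) ∖ zone R| = 34 − 0.8294 = 33.17.

33.17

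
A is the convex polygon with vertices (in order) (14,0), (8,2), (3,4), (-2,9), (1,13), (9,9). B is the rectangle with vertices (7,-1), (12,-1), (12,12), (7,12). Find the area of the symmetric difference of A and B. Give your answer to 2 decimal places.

94.27

|A| = 90, |B| = 65, |A∩B| = 30.3667.
|A △ B| = |A| + |B| − 2·|A∩B| = 90 + 65 − 60.7333 = 94.27.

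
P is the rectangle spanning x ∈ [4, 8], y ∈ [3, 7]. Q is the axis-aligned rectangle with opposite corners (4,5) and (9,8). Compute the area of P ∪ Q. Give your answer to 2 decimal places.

By inclusion–exclusion:
Individual areas: |P| = 16, |Q| = 15.
|P∩Q|: x∈[4,8], y∈[5,7] → 4·2 = 8.
|P ∪ Q| = 31 − 8 = 23.00.

23.00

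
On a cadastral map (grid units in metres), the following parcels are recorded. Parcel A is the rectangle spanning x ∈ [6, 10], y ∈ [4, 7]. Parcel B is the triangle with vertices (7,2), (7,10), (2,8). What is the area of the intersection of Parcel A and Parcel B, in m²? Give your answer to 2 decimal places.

3.00

The intersection is the polygon with vertices (6,4), (6,7), (7,7), (7,4).
By the shoelace formula its area is 3.00.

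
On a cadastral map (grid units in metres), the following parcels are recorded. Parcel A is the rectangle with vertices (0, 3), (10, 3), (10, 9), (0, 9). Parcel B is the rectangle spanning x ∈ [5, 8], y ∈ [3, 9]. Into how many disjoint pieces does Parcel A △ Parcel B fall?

2

Parcel A △ Parcel B splits into 2 disjoint pieces (area 12, area 30).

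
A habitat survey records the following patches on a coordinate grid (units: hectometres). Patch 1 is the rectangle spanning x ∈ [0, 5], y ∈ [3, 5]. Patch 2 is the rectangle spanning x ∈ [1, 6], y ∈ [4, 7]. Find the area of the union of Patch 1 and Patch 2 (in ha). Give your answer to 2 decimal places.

21.00

By inclusion–exclusion:
Individual areas: |Patch 1| = 10, |Patch 2| = 15.
|Patch 1∩Patch 2|: x∈[1,5], y∈[4,5] → 4·1 = 4.
|Patch 1 ∪ Patch 2| = 25 − 4 = 21.00.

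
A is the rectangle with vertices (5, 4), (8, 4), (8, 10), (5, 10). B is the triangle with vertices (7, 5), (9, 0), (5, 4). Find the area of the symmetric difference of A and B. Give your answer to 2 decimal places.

|A| = 18, |B| = 6, |A∩B| = 1.2.
|A △ B| = |A| + |B| − 2·|A∩B| = 18 + 6 − 2.4 = 21.60.

21.60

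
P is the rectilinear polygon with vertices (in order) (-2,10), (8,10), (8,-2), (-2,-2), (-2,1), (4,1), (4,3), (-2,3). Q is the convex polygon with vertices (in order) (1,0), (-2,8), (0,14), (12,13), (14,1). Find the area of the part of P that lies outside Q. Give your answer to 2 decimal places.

|P| = 108, |P∩Q| = 77.9487.
|P ∖ Q| = |P| − |P∩Q| = 108 − 77.9487 = 30.05.

30.05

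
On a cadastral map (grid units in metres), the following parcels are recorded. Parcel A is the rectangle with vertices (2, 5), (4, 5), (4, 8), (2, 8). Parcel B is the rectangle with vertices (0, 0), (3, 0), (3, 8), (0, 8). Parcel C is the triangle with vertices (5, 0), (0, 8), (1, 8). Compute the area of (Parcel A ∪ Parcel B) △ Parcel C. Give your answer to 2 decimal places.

|Parcel A ∪ Parcel B| = 27.
|(Parcel A ∪ Parcel B) ∩ Parcel C| = 3.2.
|(Parcel A ∪ Parcel B) △ Parcel C| = 27 + 4 − 6.4 = 24.60.

24.60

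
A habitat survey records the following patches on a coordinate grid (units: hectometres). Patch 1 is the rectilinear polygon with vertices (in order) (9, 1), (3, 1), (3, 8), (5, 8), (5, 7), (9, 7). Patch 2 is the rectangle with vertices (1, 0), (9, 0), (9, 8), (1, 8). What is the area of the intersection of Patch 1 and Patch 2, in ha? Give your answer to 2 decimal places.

38.00

The intersection is the polygon with vertices (3,1), (3,8), (5,8), (5,7), (9,7), (9,1).
By the shoelace formula its area is 38.00.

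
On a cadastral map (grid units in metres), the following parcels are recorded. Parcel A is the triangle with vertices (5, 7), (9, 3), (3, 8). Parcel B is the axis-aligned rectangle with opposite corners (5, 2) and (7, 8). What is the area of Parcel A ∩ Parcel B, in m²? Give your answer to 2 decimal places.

1.00

The intersection is the polygon with vertices (7,5), (7,4.667), (5,6.333), (5,7).
By the shoelace formula its area is 1.00.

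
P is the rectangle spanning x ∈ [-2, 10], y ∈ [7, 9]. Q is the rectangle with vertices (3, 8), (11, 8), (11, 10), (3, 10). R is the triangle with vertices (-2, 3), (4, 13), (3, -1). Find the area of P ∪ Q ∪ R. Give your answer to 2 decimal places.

63.96

By inclusion–exclusion:
Individual areas: |P| = 24, |Q| = 16, |R| = 37.
|P∩Q|: x∈[3,10], y∈[8,9] → 7·1 = 7.
|P∩R| = 5.2857.
|Q∩R| = 1.4286.
|P∩Q∩R| = 0.6786.
|P ∪ Q ∪ R| = 77 − 13.7143 + 0.6786 = 63.96.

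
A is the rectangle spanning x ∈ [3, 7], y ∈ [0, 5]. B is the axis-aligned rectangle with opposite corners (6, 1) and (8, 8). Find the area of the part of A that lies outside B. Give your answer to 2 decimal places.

16.00

|A∩B|: x∈[6,7], y∈[1,5] → 1·4 = 4.
|A| = 20.
|A ∖ B| = |A| − |A∩B| = 20 − 4 = 16.00.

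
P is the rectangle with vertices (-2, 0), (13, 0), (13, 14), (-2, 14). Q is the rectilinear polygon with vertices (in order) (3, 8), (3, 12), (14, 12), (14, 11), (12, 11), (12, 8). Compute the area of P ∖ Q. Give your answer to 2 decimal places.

173.00

|P| = 210, |P∩Q| = 37.
|P ∖ Q| = |P| − |P∩Q| = 210 − 37 = 173.00.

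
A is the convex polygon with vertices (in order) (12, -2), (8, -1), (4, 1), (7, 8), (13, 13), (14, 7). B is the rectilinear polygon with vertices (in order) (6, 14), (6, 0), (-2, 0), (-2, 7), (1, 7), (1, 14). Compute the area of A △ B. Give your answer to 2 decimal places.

167.17

|A| = 87.5, |B| = 91, |A∩B| = 5.6667.
|A △ B| = |A| + |B| − 2·|A∩B| = 87.5 + 91 − 11.3333 = 167.17.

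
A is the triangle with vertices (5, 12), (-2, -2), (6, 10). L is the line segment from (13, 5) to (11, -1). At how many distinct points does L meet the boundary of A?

The segment lies entirely outside A and never meets its boundary.

0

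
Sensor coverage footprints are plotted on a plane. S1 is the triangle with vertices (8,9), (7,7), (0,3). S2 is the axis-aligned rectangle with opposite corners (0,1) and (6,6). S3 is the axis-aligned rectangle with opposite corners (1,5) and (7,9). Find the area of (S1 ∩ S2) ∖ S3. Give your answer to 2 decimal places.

0.83

|S1 ∩ S2| = 1.875.
|(S1 ∩ S2) ∩ S3| = 1.0417.
|(S1 ∩ S2) ∖ S3| = 1.875 − 1.0417 = 0.83.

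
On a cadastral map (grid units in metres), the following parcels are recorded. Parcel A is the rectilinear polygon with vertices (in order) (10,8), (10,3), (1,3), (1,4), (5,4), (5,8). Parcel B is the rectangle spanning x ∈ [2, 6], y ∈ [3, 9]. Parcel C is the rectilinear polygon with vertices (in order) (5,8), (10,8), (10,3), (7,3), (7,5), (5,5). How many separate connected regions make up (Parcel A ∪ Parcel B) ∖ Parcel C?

(Parcel A ∪ Parcel B) ∖ Parcel C is a single connected region.

1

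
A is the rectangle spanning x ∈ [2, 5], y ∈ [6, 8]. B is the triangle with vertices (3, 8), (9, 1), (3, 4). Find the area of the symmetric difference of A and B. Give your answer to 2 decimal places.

|A| = 6, |B| = 12, |A∩B| = 1.7143.
|A △ B| = |A| + |B| − 2·|A∩B| = 6 + 12 − 3.4286 = 14.57.

14.57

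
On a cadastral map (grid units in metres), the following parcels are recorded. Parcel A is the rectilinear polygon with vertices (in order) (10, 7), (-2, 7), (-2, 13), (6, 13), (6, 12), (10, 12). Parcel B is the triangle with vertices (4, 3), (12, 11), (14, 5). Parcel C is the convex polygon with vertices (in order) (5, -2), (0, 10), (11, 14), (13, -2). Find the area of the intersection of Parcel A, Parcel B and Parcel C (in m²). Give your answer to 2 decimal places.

2.00

The intersection is the polygon with vertices (10,9), (10,7), (8,7).
By the shoelace formula its area is 2.00.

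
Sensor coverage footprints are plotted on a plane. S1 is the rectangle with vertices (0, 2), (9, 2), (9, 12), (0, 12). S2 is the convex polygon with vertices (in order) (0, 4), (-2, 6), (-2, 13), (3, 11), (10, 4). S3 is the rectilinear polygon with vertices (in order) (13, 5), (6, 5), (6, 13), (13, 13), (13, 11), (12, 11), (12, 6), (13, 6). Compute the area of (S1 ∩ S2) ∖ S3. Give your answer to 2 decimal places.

42.25

|S1 ∩ S2| = 46.75.
|(S1 ∩ S2) ∩ S3| = 4.5.
|(S1 ∩ S2) ∖ S3| = 46.75 − 4.5 = 42.25.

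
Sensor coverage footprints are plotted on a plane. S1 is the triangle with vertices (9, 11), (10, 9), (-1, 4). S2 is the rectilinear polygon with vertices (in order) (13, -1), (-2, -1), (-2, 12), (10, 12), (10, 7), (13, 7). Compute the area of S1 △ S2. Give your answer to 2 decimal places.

|S1| = 13.5, |S2| = 180, |S1∩S2| = 13.5.
|S1 △ S2| = |S1| + |S2| − 2·|S1∩S2| = 13.5 + 180 − 27 = 166.50.

166.50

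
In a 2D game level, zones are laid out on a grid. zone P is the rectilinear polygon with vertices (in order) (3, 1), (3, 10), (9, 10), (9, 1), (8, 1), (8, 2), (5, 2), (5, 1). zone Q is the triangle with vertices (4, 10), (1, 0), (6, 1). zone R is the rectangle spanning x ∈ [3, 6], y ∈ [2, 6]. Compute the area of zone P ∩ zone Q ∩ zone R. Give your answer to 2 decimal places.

The intersection is the polygon with vertices (5.778,2), (5,2), (3,2), (3,6), (4.889,6).
By the shoelace formula its area is 9.33.

9.33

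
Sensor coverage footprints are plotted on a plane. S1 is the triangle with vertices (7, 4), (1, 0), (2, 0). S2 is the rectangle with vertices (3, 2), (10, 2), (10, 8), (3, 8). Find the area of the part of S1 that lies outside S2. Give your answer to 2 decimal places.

1.50

|S1| = 2, |S1∩S2| = 0.5.
|S1 ∖ S2| = |S1| − |S1∩S2| = 2 − 0.5 = 1.50.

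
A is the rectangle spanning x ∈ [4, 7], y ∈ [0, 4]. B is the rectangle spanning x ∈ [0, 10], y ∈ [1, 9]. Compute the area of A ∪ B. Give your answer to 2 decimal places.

83.00

By inclusion–exclusion:
Individual areas: |A| = 12, |B| = 80.
|A∩B|: x∈[4,7], y∈[1,4] → 3·3 = 9.
|A ∪ B| = 92 − 9 = 83.00.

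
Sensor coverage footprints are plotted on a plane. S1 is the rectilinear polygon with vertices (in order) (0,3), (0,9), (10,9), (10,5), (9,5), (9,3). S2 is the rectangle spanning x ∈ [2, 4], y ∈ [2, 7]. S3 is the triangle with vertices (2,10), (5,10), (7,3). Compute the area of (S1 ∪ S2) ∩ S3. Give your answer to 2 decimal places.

7.71

The region (S1 ∪ S2) ∩ S3 is the polygon with vertices (5.286,9), (7,3), (2.714,9).
By the shoelace formula its area is 7.71.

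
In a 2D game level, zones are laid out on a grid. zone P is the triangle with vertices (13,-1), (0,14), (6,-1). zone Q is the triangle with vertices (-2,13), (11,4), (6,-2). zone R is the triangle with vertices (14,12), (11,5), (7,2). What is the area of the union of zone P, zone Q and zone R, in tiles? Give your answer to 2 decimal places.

84.25

By inclusion–exclusion:
Individual areas: |zone P| = 52.5, |zone Q| = 61.5, |zone R| = 9.5.
|zone P∩zone Q| = 36.7279.
|zone P∩zone R| = 1.0621.
|zone Q∩zone R| = 2.5228.
|zone P∩zone Q∩zone R| = 1.0621.
|zone P ∪ zone Q ∪ zone R| = 123.5 − 40.3129 + 1.0621 = 84.25.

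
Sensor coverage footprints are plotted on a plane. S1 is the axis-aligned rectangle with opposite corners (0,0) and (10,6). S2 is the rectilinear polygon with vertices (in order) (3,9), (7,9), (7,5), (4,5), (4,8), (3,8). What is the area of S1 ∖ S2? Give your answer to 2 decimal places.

57.00

|S1| = 60, |S1∩S2| = 3.
|S1 ∖ S2| = |S1| − |S1∩S2| = 60 − 3 = 57.00.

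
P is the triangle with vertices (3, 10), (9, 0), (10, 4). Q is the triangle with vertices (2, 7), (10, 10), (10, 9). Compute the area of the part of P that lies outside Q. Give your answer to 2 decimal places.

16.67

|P| = 17, |P∩Q| = 0.3338.
|P ∖ Q| = |P| − |P∩Q| = 17 − 0.3338 = 16.67.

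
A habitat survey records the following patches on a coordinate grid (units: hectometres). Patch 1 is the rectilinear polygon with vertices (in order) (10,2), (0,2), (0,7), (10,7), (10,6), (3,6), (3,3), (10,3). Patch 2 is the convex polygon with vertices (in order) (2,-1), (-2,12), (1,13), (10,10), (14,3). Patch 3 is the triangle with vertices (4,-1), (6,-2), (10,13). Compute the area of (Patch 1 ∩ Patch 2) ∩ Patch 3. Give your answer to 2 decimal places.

2.75

|Patch 1 ∩ Patch 2| = 27.1154.
|(Patch 1 ∩ Patch 2) ∩ Patch 3| = 2.75.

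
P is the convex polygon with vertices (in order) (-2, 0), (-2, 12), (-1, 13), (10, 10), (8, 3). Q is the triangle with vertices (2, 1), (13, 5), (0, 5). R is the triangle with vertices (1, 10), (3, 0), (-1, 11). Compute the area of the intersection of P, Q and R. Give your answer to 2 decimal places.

The intersection is the polygon with vertices (2.508,1.353), (1.182,5), (2,5), (2.717,1.415).
By the shoelace formula its area is 1.89.

1.89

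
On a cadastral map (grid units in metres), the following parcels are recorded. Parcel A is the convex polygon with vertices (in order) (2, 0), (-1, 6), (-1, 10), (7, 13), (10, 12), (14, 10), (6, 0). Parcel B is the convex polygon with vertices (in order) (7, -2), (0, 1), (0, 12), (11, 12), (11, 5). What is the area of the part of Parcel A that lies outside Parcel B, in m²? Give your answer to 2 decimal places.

|Parcel A| = 124.5, |Parcel A∩Parcel B| = 108.5739.
|Parcel A ∖ Parcel B| = |Parcel A| − |Parcel A∩Parcel B| = 124.5 − 108.5739 = 15.93.

15.93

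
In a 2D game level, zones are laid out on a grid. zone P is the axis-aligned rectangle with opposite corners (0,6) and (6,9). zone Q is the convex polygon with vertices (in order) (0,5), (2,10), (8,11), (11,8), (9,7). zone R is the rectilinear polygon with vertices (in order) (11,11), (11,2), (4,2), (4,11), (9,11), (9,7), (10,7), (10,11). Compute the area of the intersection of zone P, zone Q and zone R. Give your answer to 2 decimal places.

The intersection is the polygon with vertices (6,6.333), (4.5,6), (4,6), (4,9), (6,9).
By the shoelace formula its area is 5.75.

5.75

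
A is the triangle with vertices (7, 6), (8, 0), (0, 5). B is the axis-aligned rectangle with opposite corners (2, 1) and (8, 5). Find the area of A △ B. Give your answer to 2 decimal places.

13.60

|A| = 21.5, |B| = 24, |A∩B| = 15.95.
|A △ B| = |A| + |B| − 2·|A∩B| = 21.5 + 24 − 31.9 = 13.60.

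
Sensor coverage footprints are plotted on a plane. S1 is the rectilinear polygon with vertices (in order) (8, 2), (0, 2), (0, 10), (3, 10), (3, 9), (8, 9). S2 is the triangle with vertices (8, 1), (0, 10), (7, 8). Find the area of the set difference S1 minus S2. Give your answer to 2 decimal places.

35.91

|S1| = 59, |S1∩S2| = 23.0913.
|S1 ∖ S2| = |S1| − |S1∩S2| = 59 − 23.0913 = 35.91.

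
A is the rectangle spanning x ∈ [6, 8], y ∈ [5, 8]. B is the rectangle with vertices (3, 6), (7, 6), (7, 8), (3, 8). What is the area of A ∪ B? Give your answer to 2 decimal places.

By inclusion–exclusion:
Individual areas: |A| = 6, |B| = 8.
|A∩B|: x∈[6,7], y∈[6,8] → 1·2 = 2.
|A ∪ B| = 14 − 2 = 12.00.

12.00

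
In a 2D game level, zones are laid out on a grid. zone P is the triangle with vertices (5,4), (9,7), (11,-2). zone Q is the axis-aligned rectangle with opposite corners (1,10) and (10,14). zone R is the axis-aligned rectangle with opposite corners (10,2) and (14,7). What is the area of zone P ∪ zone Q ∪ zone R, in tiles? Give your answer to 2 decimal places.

76.97

By inclusion–exclusion:
Individual areas: |zone P| = 21, |zone Q| = 36, |zone R| = 20.
|zone P∩zone Q| = 0.
|zone P∩zone R| = 0.0278.
|zone Q∩zone R| = 0 (no overlap).
|zone P∩zone Q∩zone R| = 0.
|zone P ∪ zone Q ∪ zone R| = 77 − 0.0278 + 0 = 76.97.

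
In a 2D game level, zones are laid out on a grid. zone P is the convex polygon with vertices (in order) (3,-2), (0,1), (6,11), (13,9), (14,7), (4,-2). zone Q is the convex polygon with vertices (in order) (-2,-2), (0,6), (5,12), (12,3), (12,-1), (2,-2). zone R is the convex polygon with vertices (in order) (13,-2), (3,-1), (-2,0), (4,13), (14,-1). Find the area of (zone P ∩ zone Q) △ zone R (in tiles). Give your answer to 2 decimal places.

60.50

|zone P ∩ zone Q| = 68.7567.
|(zone P ∩ zone Q) ∩ zone R| = 63.1287.
|(zone P ∩ zone Q) △ zone R| = 68.7567 + 118 − 126.2574 = 60.50.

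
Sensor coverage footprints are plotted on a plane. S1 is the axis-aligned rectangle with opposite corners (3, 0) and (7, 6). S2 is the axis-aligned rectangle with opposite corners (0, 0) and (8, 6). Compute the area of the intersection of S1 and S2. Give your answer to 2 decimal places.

|S1∩S2|: x∈[3,7], y∈[0,6] → 4·6 = 24.

24.00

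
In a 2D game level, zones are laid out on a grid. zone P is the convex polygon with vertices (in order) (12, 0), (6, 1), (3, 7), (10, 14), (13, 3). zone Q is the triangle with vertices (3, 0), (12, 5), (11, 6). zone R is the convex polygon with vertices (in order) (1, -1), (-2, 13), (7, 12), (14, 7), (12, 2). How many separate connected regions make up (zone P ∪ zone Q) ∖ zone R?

2

(zone P ∪ zone Q) ∖ zone R splits into 2 disjoint pieces (area 7.9126, area 6.1193).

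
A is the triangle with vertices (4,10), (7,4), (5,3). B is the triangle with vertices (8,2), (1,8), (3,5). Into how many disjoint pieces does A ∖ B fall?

A ∖ B splits into 2 disjoint pieces (area 6.3892, area 0.3409).

2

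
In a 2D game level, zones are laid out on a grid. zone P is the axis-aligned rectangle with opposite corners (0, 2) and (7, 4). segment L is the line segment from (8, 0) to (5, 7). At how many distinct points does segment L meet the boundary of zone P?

The segment meets the boundary at (6.286,4), (7,2.333).

2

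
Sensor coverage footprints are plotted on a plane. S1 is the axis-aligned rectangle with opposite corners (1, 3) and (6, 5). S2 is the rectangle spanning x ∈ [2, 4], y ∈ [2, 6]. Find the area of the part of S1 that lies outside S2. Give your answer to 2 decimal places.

6.00

|S1∩S2|: x∈[2,4], y∈[3,5] → 2·2 = 4.
|S1| = 10.
|S1 ∖ S2| = |S1| − |S1∩S2| = 10 − 4 = 6.00.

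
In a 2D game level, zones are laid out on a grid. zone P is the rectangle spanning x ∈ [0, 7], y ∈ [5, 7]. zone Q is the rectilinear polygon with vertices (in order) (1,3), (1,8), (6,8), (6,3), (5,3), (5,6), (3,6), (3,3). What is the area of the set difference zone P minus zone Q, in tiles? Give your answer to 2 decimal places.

6.00

|zone P| = 14, |zone P∩zone Q| = 8.
|zone P ∖ zone Q| = |zone P| − |zone P∩zone Q| = 14 − 8 = 6.00.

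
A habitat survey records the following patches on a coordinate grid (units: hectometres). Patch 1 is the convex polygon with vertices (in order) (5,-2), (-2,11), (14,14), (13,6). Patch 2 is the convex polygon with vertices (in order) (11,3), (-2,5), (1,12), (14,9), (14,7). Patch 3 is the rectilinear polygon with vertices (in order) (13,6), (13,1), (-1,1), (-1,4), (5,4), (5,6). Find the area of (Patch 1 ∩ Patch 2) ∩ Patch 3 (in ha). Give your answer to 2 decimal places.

16.82

The region (Patch 1 ∩ Patch 2) ∩ Patch 3 is the polygon with vertices (10.133,3.133), (4.5,4), (5,4), (5,6), (13,6).
By the shoelace formula its area is 16.82.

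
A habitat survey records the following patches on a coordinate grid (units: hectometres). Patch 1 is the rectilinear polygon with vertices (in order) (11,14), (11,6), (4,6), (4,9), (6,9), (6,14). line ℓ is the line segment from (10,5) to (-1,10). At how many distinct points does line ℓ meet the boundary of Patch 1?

2

The segment meets the boundary at (4,7.727), (7.8,6).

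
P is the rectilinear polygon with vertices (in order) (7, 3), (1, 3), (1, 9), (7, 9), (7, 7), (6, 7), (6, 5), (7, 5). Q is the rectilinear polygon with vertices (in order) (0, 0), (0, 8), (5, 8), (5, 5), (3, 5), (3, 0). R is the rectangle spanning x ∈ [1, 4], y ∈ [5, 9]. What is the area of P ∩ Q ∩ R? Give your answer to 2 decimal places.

The intersection is the polygon with vertices (1,8), (4,8), (4,5), (3,5), (1,5).
By the shoelace formula its area is 9.00.

9.00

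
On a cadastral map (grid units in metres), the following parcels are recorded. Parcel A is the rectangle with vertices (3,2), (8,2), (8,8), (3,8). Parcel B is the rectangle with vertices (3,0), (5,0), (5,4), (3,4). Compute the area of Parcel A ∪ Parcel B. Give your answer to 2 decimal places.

34.00

By inclusion–exclusion:
Individual areas: |Parcel A| = 30, |Parcel B| = 8.
|Parcel A∩Parcel B|: x∈[3,5], y∈[2,4] → 2·2 = 4.
|Parcel A ∪ Parcel B| = 38 − 4 = 34.00.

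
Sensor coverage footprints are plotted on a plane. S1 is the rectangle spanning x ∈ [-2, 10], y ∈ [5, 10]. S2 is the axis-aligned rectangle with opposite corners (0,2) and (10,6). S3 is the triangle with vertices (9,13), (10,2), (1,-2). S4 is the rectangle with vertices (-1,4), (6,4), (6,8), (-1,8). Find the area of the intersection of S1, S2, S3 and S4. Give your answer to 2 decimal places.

The intersection is the polygon with vertices (5.267,6), (6,6), (6,5), (4.733,5).
By the shoelace formula its area is 1.00.

1.00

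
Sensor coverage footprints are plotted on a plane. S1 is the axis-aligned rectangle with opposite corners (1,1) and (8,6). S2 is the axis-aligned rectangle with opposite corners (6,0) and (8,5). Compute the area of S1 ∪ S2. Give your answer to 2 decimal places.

37.00

By inclusion–exclusion:
Individual areas: |S1| = 35, |S2| = 10.
|S1∩S2|: x∈[6,8], y∈[1,5] → 2·4 = 8.
|S1 ∪ S2| = 45 − 8 = 37.00.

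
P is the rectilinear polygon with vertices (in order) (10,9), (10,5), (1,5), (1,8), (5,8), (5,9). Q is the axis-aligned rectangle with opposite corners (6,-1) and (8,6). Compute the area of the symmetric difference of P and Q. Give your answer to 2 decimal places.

42.00

|P| = 32, |Q| = 14, |P∩Q| = 2.
|P △ Q| = |P| + |Q| − 2·|P∩Q| = 32 + 14 − 4 = 42.00.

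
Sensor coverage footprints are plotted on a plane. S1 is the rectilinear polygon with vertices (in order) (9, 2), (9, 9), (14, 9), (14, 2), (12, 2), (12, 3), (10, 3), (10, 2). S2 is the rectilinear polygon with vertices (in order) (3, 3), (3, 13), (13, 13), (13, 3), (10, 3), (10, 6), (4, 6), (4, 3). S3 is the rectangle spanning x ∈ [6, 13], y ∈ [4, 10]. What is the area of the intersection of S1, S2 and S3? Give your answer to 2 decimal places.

18.00

The intersection is the polygon with vertices (13,9), (13,4), (10,4), (10,6), (9,6), (9,9).
By the shoelace formula its area is 18.00.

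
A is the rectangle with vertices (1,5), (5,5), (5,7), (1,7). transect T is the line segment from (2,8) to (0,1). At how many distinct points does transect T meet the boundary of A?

The segment meets the boundary at (1.143,5), (1.714,7).

2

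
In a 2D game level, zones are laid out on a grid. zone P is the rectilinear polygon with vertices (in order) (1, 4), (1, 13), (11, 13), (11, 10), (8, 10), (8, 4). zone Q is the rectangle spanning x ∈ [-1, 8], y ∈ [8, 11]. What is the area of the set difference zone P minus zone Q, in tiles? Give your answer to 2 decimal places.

51.00

|zone P| = 72, |zone P∩zone Q| = 21.
|zone P ∖ zone Q| = |zone P| − |zone P∩zone Q| = 72 − 21 = 51.00.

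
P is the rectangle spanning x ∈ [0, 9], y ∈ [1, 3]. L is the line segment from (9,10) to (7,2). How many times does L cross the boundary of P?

1

The segment meets the boundary at (7.25,3).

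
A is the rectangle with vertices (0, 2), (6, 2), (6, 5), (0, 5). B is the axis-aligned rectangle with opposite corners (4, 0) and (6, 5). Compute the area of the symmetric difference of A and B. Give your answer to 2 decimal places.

|A∩B|: x∈[4,6], y∈[2,5] → 2·3 = 6.
|A △ B| = |A| + |B| − 2·|A∩B| = 18 + 10 − 12 = 16.00.

16.00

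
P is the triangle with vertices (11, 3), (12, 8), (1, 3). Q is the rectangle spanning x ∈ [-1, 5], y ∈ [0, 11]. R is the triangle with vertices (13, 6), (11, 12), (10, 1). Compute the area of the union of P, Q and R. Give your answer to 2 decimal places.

96.35

By inclusion–exclusion:
Individual areas: |P| = 25, |Q| = 66, |R| = 14.
|P∩Q| = 3.6364.
|P∩R| = 5.0137.
|Q∩R| = 0.
|P∩Q∩R| = 0.
|P ∪ Q ∪ R| = 105 − 8.6501 + 0 = 96.35.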